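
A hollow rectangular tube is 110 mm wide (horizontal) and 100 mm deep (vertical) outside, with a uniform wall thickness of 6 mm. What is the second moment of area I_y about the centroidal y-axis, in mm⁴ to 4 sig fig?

I_y ≈ 4.190 × 10⁶ mm⁴

Treat the section as a set of non-overlapping primitives; coordinates are from the bounding-box lower-left.
Outer rectangle: 110 × 100, A = 11 000 mm², x = 55 mm, Ī = 11 091 667 mm⁴.
Inner void (subtracted): 98 × 88, A = 8 624 mm², x = 55 mm, Ī = 6 902 075 mm⁴.
By symmetry the centroid is at mid-width, x̄ = 55 mm.
All pieces are centred on the centroidal y-axis, so I = ΣĪ (holes subtracted) = 4 189 592 mm⁴.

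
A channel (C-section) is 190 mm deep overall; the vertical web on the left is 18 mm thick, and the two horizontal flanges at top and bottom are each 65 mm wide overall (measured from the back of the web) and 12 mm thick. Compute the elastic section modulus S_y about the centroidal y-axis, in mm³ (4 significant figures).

S_y ≈ 2.495 × 10⁴ mm³

Split into non-overlapping primitives; take the origin at the lower-left of the bounding box.
Web: 18 × 190, A = 3 420 mm², x = 9 mm, Ī = 92 340 mm⁴.
Top flange (beyond web): 47 × 12, A = 564 mm², x = 41.5 mm, Ī = 103 823 mm⁴.
Bottom flange (beyond web): 47 × 12, A = 564 mm², x = 41.5 mm, Ī = 103 823 mm⁴.
Centroid: x̄ = ΣA·x / ΣA = 17.0607 mm.
Transfer each piece to the centroidal y-axis using Ī + A·d² with d = x − 17.0607:
  web: d = -8.06069 mm → contributes +314 553 mm⁴
  top flange (beyond web): d = 24.4393 mm → contributes +440 689 mm⁴
  bottom flange (beyond web): d = 24.4393 mm → contributes +440 689 mm⁴
Total I = 1 195 931 mm⁴.
Extreme fibre distance c = 47.9393 mm; S = I/c = 24946.8 mm³.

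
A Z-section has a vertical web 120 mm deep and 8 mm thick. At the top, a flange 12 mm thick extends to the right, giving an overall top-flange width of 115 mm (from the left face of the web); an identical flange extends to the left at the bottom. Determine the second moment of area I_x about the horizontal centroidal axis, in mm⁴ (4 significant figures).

Treat the section as a set of non-overlapping primitives; coordinates are from the bounding-box lower-left.
Web: 8 × 120, A = 960 mm², y = 60 mm, Ī = 1 152 000 mm⁴.
Top flange (beyond web): 107 × 12, A = 1 284 mm², y = 114 mm, Ī = 15 408 mm⁴.
Bottom flange (beyond web): 107 × 12, A = 1 284 mm², y = 6 mm, Ī = 15 408 mm⁴.
Centroid: ȳ = ΣA·y / ΣA = 60 mm.
Transfer each piece to the horizontal centroidal axis using Ī + A·d² with d = y − 60:
  web: d = 0 mm → contributes +1 152 000 mm⁴
  top flange (beyond web): d = 54 mm → contributes +3 759 552 mm⁴
  bottom flange (beyond web): d = -54 mm → contributes +3 759 552 mm⁴
Total I = 8 671 104 mm⁴.

I_x ≈ 8.671 × 10⁶ mm⁴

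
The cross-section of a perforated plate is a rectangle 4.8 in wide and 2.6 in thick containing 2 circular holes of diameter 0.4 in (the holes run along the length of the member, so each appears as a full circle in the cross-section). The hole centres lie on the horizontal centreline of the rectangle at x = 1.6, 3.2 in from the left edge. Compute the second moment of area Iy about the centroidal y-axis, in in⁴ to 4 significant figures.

Treat the section as a set of non-overlapping primitives; coordinates are from the bounding-box lower-left.
Plate: 4.8 × 2.6, A = 12.48 in², x = 2.4 in, Ī = 23.9616 in⁴.
Hole 1 (subtracted): ⌀0.4, A = 0.125664 in², x = 1.6 in, Ī = 0.00125664 in⁴.
Hole 2 (subtracted): ⌀0.4, A = 0.125664 in², x = 3.2 in, Ī = 0.00125664 in⁴.
By symmetry the centroid is at mid-width, x̄ = 2.4 in.
Transfer each piece to the centroidal y-axis using Ī + A·d² with d = x − 2.4:
  plate: d = 0 in → contributes +23.9616 in⁴
  hole 1: d = -0.8 in → contributes −0.0816814 in⁴
  hole 2: d = 0.8 in → contributes −0.0816814 in⁴
Total I = 23.7982 in⁴.

Iy ≈ 23.80 in⁴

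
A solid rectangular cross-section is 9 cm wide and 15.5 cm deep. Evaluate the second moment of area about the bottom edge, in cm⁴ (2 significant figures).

I_base ≈ 1.1 × 10⁴ cm⁴

The section: 9 × 15.5, A = 139.5 cm², y = 7.75 cm, Ī = 2 793 cm⁴.
Transfer it to the base of the section using Ī + A·d² with d = y − 0:
  the section: d = 7.75 cm → contributes +11 172 cm⁴
Total I = 11 172 cm⁴.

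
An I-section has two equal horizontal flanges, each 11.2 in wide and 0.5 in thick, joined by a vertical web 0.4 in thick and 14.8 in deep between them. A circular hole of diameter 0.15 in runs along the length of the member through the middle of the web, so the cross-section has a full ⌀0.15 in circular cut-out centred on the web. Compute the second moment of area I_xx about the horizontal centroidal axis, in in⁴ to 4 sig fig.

Decompose the section into non-overlapping parts with the origin at the bottom-left of its bounding rectangle.
Bottom flange: 11.2 × 0.5, A = 5.6 in², y = 0.25 in, Ī = 0.116667 in⁴.
Web: 0.4 × 14.8, A = 5.92 in², y = 7.9 in, Ī = 108.06 in⁴.
Top flange: 11.2 × 0.5, A = 5.6 in², y = 15.55 in, Ī = 0.116667 in⁴.
Hole (subtracted): ⌀0.15, A = 0.0176715 in², y = 7.9 in, Ī = 0.0000248505 in⁴.
By symmetry the centroid is at mid-height, ȳ = 7.9 in.
Transfer each piece to the horizontal centroidal axis using Ī + A·d² with d = y − 7.9:
  bottom flange: d = -7.65 in → contributes +327.843 in⁴
  web: d = 0 in → contributes +108.06 in⁴
  top flange: d = 7.65 in → contributes +327.843 in⁴
  hole: d = 0 in → contributes −0.0000248505 in⁴
Total I = 763.745 in⁴.

I_xx ≈ 763.7 in⁴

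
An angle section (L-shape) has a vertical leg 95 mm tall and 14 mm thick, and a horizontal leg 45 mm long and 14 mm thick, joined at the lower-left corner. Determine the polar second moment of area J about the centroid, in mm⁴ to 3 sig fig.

Treat the section as a set of non-overlapping primitives; coordinates are from the bounding-box lower-left.
Vertical leg: 14 × 95, A = 1 330 mm², y = 47.5 mm, Ī = 1 000 271 mm⁴.
Horizontal leg (remainder): 31 × 14, A = 434 mm², y = 7 mm, Ī = 7088.7 mm⁴.
Centroid: ȳ = ΣA·y / ΣA = 37.536 mm.
Transfer each piece to the centroidal x-axis using Ī + A·d² with d = y − 37.536:
  vertical leg: d = 9.9643 mm → contributes +1 132 323 mm⁴
  horizontal leg (remainder): d = -30.536 mm → contributes +411 763 mm⁴
Total I = 1 544 086 mm⁴.
For the y-axis: x̄ = 12.536 mm.
Repeating about the centroidal y-axis gives I_y = 222 136 mm⁴.
Polar second moment: J = I_x + I_y = 1 766 222 mm⁴.

J ≈ 1.77 × 10⁶ mm⁴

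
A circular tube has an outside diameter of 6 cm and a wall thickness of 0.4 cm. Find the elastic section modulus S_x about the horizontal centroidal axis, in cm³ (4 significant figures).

S_x ≈ 9.242 cm³

Break the section into simple shapes (no overlaps), measuring from the bottom-left corner of the bounding box.
Outer circle: ⌀6, A = 28.2743 cm², y = 3 cm, Ī = 63.6173 cm⁴.
Bore (subtracted): ⌀5.2, A = 21.2372 cm², y = 3 cm, Ī = 35.8908 cm⁴.
By symmetry the centroid is at mid-height, ȳ = 3 cm.
All pieces are centred on the horizontal centroidal axis, so I = ΣĪ (holes subtracted) = 27.7264 cm⁴.
Extreme fibre distance c = 3 cm; S = I/c = 9.24215 cm³.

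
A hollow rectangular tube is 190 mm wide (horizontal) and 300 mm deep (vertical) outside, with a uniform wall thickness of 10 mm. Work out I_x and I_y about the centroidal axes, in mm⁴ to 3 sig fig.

I_x ≈ 1.17 × 10⁸ mm⁴, I_y ≈ 5.68 × 10⁷ mm⁴

Break the section into simple shapes (no overlaps), measuring from the bottom-left corner of the bounding box.
Outer rectangle: 190 × 300, A = 57 000 mm², y = 150 mm, Ī = 427 500 000 mm⁴.
Inner void (subtracted): 170 × 280, A = 47 600 mm², y = 150 mm, Ī = 310 986 667 mm⁴.
By symmetry the centroid is at mid-height, ȳ = 150 mm.
All pieces are centred on the centroidal x-axis, so I = ΣĪ (holes subtracted) = 116 513 333 mm⁴.
Repeating about the centroidal y-axis gives I_y = 56 838 333 mm⁴.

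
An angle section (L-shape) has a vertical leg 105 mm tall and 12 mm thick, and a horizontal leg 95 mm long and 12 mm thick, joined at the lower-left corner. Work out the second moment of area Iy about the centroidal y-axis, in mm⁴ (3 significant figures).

Decompose the section into non-overlapping parts with the origin at the bottom-left of its bounding rectangle.
Vertical leg: 12 × 105, A = 1 260 mm², x = 6 mm, Ī = 15 120 mm⁴.
Horizontal leg (remainder): 83 × 12, A = 996 mm², x = 53.5 mm, Ī = 571 787 mm⁴.
Centroid: x̄ = ΣA·x / ΣA = 26.971 mm.
Transfer each piece to the centroidal y-axis using Ī + A·d² with d = x − 26.971:
  vertical leg: d = -20.971 mm → contributes +569 233 mm⁴
  horizontal leg (remainder): d = 26.529 mm → contributes +1 272 773 mm⁴
Total I = 1 842 006 mm⁴.

Iy ≈ 1.84 × 10⁶ mm⁴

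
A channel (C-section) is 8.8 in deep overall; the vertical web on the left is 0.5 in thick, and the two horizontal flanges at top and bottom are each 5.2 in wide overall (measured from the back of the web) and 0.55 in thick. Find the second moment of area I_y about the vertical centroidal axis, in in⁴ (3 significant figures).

Treat the section as a set of non-overlapping primitives; coordinates are from the bounding-box lower-left.
Web: 0.5 × 8.8, A = 4.4 in², x = 0.25 in, Ī = 0.091667 in⁴.
Top flange (beyond web): 4.7 × 0.55, A = 2.585 in², x = 2.85 in, Ī = 4.7586 in⁴.
Bottom flange (beyond web): 4.7 × 0.55, A = 2.585 in², x = 2.85 in, Ī = 4.7586 in⁴.
Centroid: x̄ = ΣA·x / ΣA = 1.6546 in.
Transfer each piece to the vertical centroidal axis using Ī + A·d² with d = x − 1.6546:
  web: d = -1.4046 in → contributes +8.7724 in⁴
  top flange (beyond web): d = 1.1954 in → contributes +8.4525 in⁴
  bottom flange (beyond web): d = 1.1954 in → contributes +8.4525 in⁴
Total I = 25.677 in⁴.

I_y ≈ 25.7 in⁴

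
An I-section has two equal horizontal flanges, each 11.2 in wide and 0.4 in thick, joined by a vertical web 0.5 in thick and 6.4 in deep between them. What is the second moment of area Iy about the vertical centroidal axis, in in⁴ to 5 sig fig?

Iy ≈ 93.729 in⁴

Split into non-overlapping primitives; take the origin at the lower-left of the bounding box.
Bottom flange: 11.2 × 0.4, A = 4.48 in², x = 5.6 in, Ī = 46.83093 in⁴.
Web: 0.5 × 6.4, A = 3.2 in², x = 5.6 in, Ī = 0.06666667 in⁴.
Top flange: 11.2 × 0.4, A = 4.48 in², x = 5.6 in, Ī = 46.83093 in⁴.
By symmetry the centroid is at mid-width, x̄ = 5.6 in.
All pieces are centred on the vertical centroidal axis, so I = ΣĪ = 93.72853 in⁴.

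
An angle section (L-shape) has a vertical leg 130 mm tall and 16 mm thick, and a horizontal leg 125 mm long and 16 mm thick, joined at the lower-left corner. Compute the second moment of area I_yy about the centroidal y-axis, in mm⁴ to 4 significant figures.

I_yy ≈ 5.477 × 10⁶ mm⁴

Split into non-overlapping primitives; take the origin at the lower-left of the bounding box.
Vertical leg: 16 × 130, A = 2 080 mm², x = 8 mm, Ī = 44373.3 mm⁴.
Horizontal leg (remainder): 109 × 16, A = 1 744 mm², x = 70.5 mm, Ī = 1 726 705 mm⁴.
Centroid: x̄ = ΣA·x / ΣA = 36.5042 mm.
Transfer each piece to the centroidal y-axis using Ī + A·d² with d = x − 36.5042:
  vertical leg: d = -28.5042 mm → contributes +1 734 349 mm⁴
  horizontal leg (remainder): d = 33.9958 mm → contributes +3 742 273 mm⁴
Total I = 5 476 623 mm⁴.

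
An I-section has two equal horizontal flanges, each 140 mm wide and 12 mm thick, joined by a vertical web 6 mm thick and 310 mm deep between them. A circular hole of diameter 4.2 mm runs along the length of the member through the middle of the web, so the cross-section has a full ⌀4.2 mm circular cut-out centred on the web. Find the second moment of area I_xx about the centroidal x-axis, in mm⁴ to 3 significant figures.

I_xx ≈ 1.02 × 10⁸ mm⁴

Break the section into simple shapes (no overlaps), measuring from the bottom-left corner of the bounding box.
Bottom flange: 140 × 12, A = 1 680 mm², y = 6 mm, Ī = 20 160 mm⁴.
Web: 6 × 310, A = 1 860 mm², y = 167 mm, Ī = 14 895 500 mm⁴.
Top flange: 140 × 12, A = 1 680 mm², y = 328 mm, Ī = 20 160 mm⁴.
Hole (subtracted): ⌀4.2, A = 13.854 mm², y = 167 mm, Ī = 15.275 mm⁴.
By symmetry the centroid is at mid-height, ȳ = 167 mm.
Transfer each piece to the centroidal x-axis using Ī + A·d² with d = y − 167:
  bottom flange: d = -161 mm → contributes +43 567 440 mm⁴
  web: d = 0 mm → contributes +14 895 500 mm⁴
  top flange: d = 161 mm → contributes +43 567 440 mm⁴
  hole: d = 0 mm → contributes −15.275 mm⁴
Total I = 102 030 365 mm⁴.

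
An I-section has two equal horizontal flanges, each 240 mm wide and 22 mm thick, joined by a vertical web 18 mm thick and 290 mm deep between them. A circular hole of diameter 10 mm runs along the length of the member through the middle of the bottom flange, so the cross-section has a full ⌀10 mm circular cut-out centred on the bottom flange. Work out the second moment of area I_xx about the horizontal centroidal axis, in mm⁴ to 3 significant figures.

I_xx ≈ 2.92 × 10⁸ mm⁴

Decompose the section into non-overlapping parts with the origin at the bottom-left of its bounding rectangle.
Bottom flange: 240 × 22, A = 5 280 mm², y = 11 mm, Ī = 212 960 mm⁴.
Web: 18 × 290, A = 5 220 mm², y = 167 mm, Ī = 36 583 500 mm⁴.
Top flange: 240 × 22, A = 5 280 mm², y = 323 mm, Ī = 212 960 mm⁴.
Hole (subtracted): ⌀10, A = 78.54 mm², y = 11 mm, Ī = 490.87 mm⁴.
Centroid: ȳ = ΣA·y / ΣA = 167.78 mm.
Transfer each piece to the horizontal centroidal axis using Ī + A·d² with d = y − 167.78:
  bottom flange: d = -156.78 mm → contributes +129 995 728 mm⁴
  web: d = -0.78032 mm → contributes +36 586 678 mm⁴
  top flange: d = 155.22 mm → contributes +127 424 782 mm⁴
  hole: d = -156.78 mm → contributes −1 931 005 mm⁴
Total I = 292 076 183 mm⁴.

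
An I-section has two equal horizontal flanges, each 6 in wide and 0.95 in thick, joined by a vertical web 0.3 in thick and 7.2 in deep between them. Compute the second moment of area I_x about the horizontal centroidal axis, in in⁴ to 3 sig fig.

I_x ≈ 199 in⁴

Decompose the section into non-overlapping parts with the origin at the bottom-left of its bounding rectangle.
Bottom flange: 6 × 0.95, A = 5.7 in², y = 0.475 in, Ī = 0.42869 in⁴.
Web: 0.3 × 7.2, A = 2.16 in², y = 4.55 in, Ī = 9.3312 in⁴.
Top flange: 6 × 0.95, A = 5.7 in², y = 8.625 in, Ī = 0.42869 in⁴.
By symmetry the centroid is at mid-height, ȳ = 4.55 in.
Transfer each piece to the horizontal centroidal axis using Ī + A·d² with d = y − 4.55:
  bottom flange: d = -4.075 in → contributes +95.081 in⁴
  web: d = 0 in → contributes +9.3312 in⁴
  top flange: d = 4.075 in → contributes +95.081 in⁴
Total I = 199.49 in⁴.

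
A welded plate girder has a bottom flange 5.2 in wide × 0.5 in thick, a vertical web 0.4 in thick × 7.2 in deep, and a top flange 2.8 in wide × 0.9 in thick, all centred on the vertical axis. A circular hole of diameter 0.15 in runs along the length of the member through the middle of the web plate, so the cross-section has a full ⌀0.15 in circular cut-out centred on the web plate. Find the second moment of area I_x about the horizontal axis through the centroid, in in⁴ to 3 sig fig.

Decompose the section into non-overlapping parts with the origin at the bottom-left of its bounding rectangle.
Bottom plate: 5.2 × 0.5, A = 2.6 in², y = 0.25 in, Ī = 0.054167 in⁴.
Web plate: 0.4 × 7.2, A = 2.88 in², y = 4.1 in, Ī = 12.442 in⁴.
Top plate: 2.8 × 0.9, A = 2.52 in², y = 8.15 in, Ī = 0.1701 in⁴.
Hole (subtracted): ⌀0.15, A = 0.017671 in², y = 4.1 in, Ī = 0.00002485 in⁴.
Centroid: ȳ = ΣA·y / ΣA = 4.1246 in.
Transfer each piece to the horizontal axis through the centroid using Ī + A·d² with d = y − 4.1246:
  bottom plate: d = -3.8746 in → contributes +39.086 in⁴
  web plate: d = -0.024554 in → contributes +12.443 in⁴
  top plate: d = 4.0254 in → contributes +41.005 in⁴
  hole: d = -0.024554 in → contributes −0.000035505 in⁴
Total I = 92.534 in⁴.

I_x ≈ 92.5 in⁴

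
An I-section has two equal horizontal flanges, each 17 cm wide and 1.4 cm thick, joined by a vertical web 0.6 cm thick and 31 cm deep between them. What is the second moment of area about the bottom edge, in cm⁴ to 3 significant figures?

Split into non-overlapping primitives; take the origin at the lower-left of the bounding box.
Bottom flange: 17 × 1.4, A = 23.8 cm², y = 0.7 cm, Ī = 3.8873 cm⁴.
Web: 0.6 × 31, A = 18.6 cm², y = 16.9 cm, Ī = 1489.6 cm⁴.
Top flange: 17 × 1.4, A = 23.8 cm², y = 33.1 cm, Ī = 3.8873 cm⁴.
Transfer each piece to the bottom edge using Ī + A·d² with d = y − 0:
  bottom flange: d = 0.7 cm → contributes +15.549 cm⁴
  web: d = 16.9 cm → contributes +6801.9 cm⁴
  top flange: d = 33.1 cm → contributes +26 079 cm⁴
Total I = 32 897 cm⁴.

I_base ≈ 3.29 × 10⁴ cm⁴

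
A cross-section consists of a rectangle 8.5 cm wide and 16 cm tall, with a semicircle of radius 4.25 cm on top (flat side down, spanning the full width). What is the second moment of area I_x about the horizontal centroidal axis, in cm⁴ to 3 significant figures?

Break the section into simple shapes (no overlaps), measuring from the bottom-left corner of the bounding box.
Rectangular body: 8.5 × 16, A = 136 cm², y = 8 cm, Ī = 2901.3 cm⁴.
Semicircular cap: semicircle r = 4.25, A = 28.373 cm², y = 17.804 cm, Ī = 35.809 cm⁴.
Centroid: ȳ = ΣA·y / ΣA = 9.6922 cm.
Transfer each piece to the horizontal centroidal axis using Ī + A·d² with d = y − 9.6922:
  rectangular body: d = -1.6922 cm → contributes +3290.8 cm⁴
  semicircular cap: d = 8.1115 cm → contributes +1902.6 cm⁴
Total I = 5193.4 cm⁴.

I_x ≈ 5190 cm⁴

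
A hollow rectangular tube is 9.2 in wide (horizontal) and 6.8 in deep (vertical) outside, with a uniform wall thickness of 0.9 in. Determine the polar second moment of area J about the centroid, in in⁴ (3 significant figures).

Split into non-overlapping primitives; take the origin at the lower-left of the bounding box.
Outer rectangle: 9.2 × 6.8, A = 62.56 in², y = 3.4 in, Ī = 241.06 in⁴.
Inner void (subtracted): 7.4 × 5, A = 37 in², y = 3.4 in, Ī = 77.083 in⁴.
By symmetry the centroid is at mid-height, ȳ = 3.4 in.
All pieces are centred on the centroidal x-axis, so I = ΣĪ (holes subtracted) = 163.98 in⁴.
Repeating about the centroidal y-axis gives I_y = 272.41 in⁴.
Polar second moment: J = I_x + I_y = 436.39 in⁴.

J ≈ 436 in⁴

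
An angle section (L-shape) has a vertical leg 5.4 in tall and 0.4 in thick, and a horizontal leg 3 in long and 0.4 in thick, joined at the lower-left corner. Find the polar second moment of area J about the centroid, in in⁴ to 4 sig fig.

Decompose the section into non-overlapping parts with the origin at the bottom-left of its bounding rectangle.
Vertical leg: 0.4 × 5.4, A = 2.16 in², y = 2.7 in, Ī = 5.2488 in⁴.
Horizontal leg (remainder): 2.6 × 0.4, A = 1.04 in², y = 0.2 in, Ī = 0.0138667 in⁴.
Centroid: ȳ = ΣA·y / ΣA = 1.8875 in.
Transfer each piece to the centroidal x-axis using Ī + A·d² with d = y − 1.8875:
  vertical leg: d = 0.8125 in → contributes +6.67474 in⁴
  horizontal leg (remainder): d = -1.6875 in → contributes +2.97543 in⁴
Total I = 9.65017 in⁴.
For the y-axis: x̄ = 0.6875 in.
Repeating about the centroidal y-axis gives I_y = 2.19417 in⁴.
Polar second moment: J = I_x + I_y = 11.8443 in⁴.

J ≈ 11.84 in⁴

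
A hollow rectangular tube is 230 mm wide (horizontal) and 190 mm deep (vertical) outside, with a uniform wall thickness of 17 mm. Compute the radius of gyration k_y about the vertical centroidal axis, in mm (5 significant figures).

k_y ≈ 84.973 mm

Split into non-overlapping primitives; take the origin at the lower-left of the bounding box.
Outer rectangle: 230 × 190, A = 43 700 mm², x = 115 mm, Ī = 192 644 167 mm⁴.
Inner void (subtracted): 196 × 156, A = 30 576 mm², x = 115 mm, Ī = 97 883 968 mm⁴.
By symmetry the centroid is at mid-width, x̄ = 115 mm.
All pieces are centred on the vertical centroidal axis, so I = ΣĪ (holes subtracted) = 94 760 199 mm⁴.
Radius of gyration: k = √(I/A) = √(94 760 199 / 13 124) = 84.97279 mm.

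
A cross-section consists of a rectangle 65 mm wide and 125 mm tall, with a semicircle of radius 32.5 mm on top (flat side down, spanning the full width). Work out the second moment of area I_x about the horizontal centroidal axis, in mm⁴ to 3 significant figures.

Split into non-overlapping primitives; take the origin at the lower-left of the bounding box.
Rectangular body: 65 × 125, A = 8 125 mm², y = 62.5 mm, Ī = 10 579 427 mm⁴.
Semicircular cap: semicircle r = 32.5, A = 1659.2 mm², y = 138.79 mm, Ī = 122 452 mm⁴.
Centroid: ȳ = ΣA·y / ΣA = 75.438 mm.
Transfer each piece to the horizontal centroidal axis using Ī + A·d² with d = y − 75.438:
  rectangular body: d = -12.938 mm → contributes +11 939 381 mm⁴
  semicircular cap: d = 63.356 mm → contributes +6 782 250 mm⁴
Total I = 18 721 632 mm⁴.

I_x ≈ 1.87 × 10⁷ mm⁴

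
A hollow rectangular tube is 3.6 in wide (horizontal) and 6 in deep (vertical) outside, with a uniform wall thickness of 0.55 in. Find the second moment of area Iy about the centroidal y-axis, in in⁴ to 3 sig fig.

Iy ≈ 16.9 in⁴

Treat the section as a set of non-overlapping primitives; coordinates are from the bounding-box lower-left.
Outer rectangle: 3.6 × 6, A = 21.6 in², x = 1.8 in, Ī = 23.328 in⁴.
Inner void (subtracted): 2.5 × 4.9, A = 12.25 in², x = 1.8 in, Ī = 6.3802 in⁴.
By symmetry the centroid is at mid-width, x̄ = 1.8 in.
All pieces are centred on the centroidal y-axis, so I = ΣĪ (holes subtracted) = 16.948 in⁴.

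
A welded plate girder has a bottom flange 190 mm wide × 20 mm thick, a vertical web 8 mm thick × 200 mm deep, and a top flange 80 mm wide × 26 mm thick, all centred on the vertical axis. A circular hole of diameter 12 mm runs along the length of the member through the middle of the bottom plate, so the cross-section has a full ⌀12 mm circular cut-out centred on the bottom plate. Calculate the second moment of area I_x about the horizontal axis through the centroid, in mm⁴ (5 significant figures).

Treat the section as a set of non-overlapping primitives; coordinates are from the bounding-box lower-left.
Bottom plate: 190 × 20, A = 3 800 mm², y = 10 mm, Ī = 126666.7 mm⁴.
Web plate: 8 × 200, A = 1 600 mm², y = 120 mm, Ī = 5 333 333 mm⁴.
Top plate: 80 × 26, A = 2 080 mm², y = 233 mm, Ī = 117173.3 mm⁴.
Hole (subtracted): ⌀12, A = 113.0973 mm², y = 10 mm, Ī = 1017.876 mm⁴.
Centroid: ȳ = ΣA·y / ΣA = 96.85333 mm.
Transfer each piece to the horizontal axis through the centroid using Ī + A·d² with d = y − 96.85333:
  bottom plate: d = -86.85333 mm → contributes +28 791 968 mm⁴
  web plate: d = 23.14667 mm → contributes +6 190 563 mm⁴
  top plate: d = 136.1467 mm → contributes +38 671 880 mm⁴
  hole: d = -86.85333 mm → contributes −854167.7 mm⁴
Total I = 72 800 243 mm⁴.

I_x ≈ 7.2800 × 10⁷ mm⁴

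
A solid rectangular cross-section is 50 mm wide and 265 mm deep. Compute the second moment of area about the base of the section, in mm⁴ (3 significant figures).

I_base ≈ 3.10 × 10⁸ mm⁴

The section: 50 × 265, A = 13 250 mm², y = 132.5 mm, Ī = 77 540 104 mm⁴.
Transfer it to the bottom edge using Ī + A·d² with d = y − 0:
  the section: d = 132.5 mm → contributes +310 160 417 mm⁴
Total I = 310 160 417 mm⁴.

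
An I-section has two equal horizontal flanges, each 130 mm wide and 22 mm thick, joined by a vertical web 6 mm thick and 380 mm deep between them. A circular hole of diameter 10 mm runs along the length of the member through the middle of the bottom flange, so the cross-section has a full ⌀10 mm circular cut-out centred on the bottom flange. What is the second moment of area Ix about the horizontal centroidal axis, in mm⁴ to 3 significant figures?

Ix ≈ 2.56 × 10⁸ mm⁴

Treat the section as a set of non-overlapping primitives; coordinates are from the bounding-box lower-left.
Bottom flange: 130 × 22, A = 2 860 mm², y = 11 mm, Ī = 115 353 mm⁴.
Web: 6 × 380, A = 2 280 mm², y = 212 mm, Ī = 27 436 000 mm⁴.
Top flange: 130 × 22, A = 2 860 mm², y = 413 mm, Ī = 115 353 mm⁴.
Hole (subtracted): ⌀10, A = 78.54 mm², y = 11 mm, Ī = 490.87 mm⁴.
Centroid: ȳ = ΣA·y / ΣA = 213.99 mm.
Transfer each piece to the horizontal centroidal axis using Ī + A·d² with d = y − 213.99:
  bottom flange: d = -202.99 mm → contributes +117 964 824 mm⁴
  web: d = -1.9929 mm → contributes +27 445 055 mm⁴
  top flange: d = 199.01 mm → contributes +113 382 320 mm⁴
  hole: d = -202.99 mm → contributes −3 236 811 mm⁴
Total I = 255 555 388 mm⁴.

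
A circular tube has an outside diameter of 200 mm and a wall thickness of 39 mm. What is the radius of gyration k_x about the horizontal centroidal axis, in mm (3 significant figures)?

k_x ≈ 58.6 mm

Decompose the section into non-overlapping parts with the origin at the bottom-left of its bounding rectangle.
Outer circle: ⌀200, A = 31 416 mm², y = 100 mm, Ī = 78 539 816 mm⁴.
Bore (subtracted): ⌀122, A = 11 690 mm², y = 100 mm, Ī = 10 874 498 mm⁴.
By symmetry the centroid is at mid-height, ȳ = 100 mm.
All pieces are centred on the horizontal centroidal axis, so I = ΣĪ (holes subtracted) = 67 665 318 mm⁴.
Radius of gyration: k = √(I/A) = √(67 665 318 / 19 726) = 58.568 mm.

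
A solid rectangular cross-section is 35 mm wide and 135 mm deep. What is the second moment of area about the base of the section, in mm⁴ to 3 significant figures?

I_base ≈ 2.87 × 10⁷ mm⁴

The section: 35 × 135, A = 4 725 mm², y = 67.5 mm, Ī = 7 176 094 mm⁴.
Transfer it to the bottom edge using Ī + A·d² with d = y − 0:
  the section: d = 67.5 mm → contributes +28 704 375 mm⁴
Total I = 28 704 375 mm⁴.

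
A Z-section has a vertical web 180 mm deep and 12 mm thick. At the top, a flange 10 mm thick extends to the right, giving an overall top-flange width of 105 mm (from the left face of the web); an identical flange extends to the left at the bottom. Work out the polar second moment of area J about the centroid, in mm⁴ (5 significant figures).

Break the section into simple shapes (no overlaps), measuring from the bottom-left corner of the bounding box.
Web: 12 × 180, A = 2 160 mm², y = 90 mm, Ī = 5 832 000 mm⁴.
Top flange (beyond web): 93 × 10, A = 930 mm², y = 175 mm, Ī = 7 750 mm⁴.
Bottom flange (beyond web): 93 × 10, A = 930 mm², y = 5 mm, Ī = 7 750 mm⁴.
Centroid: ȳ = ΣA·y / ΣA = 90 mm.
Transfer each piece to the centroidal x-axis using Ī + A·d² with d = y − 90:
  web: d = 0 mm → contributes +5 832 000 mm⁴
  top flange (beyond web): d = 85 mm → contributes +6 727 000 mm⁴
  bottom flange (beyond web): d = -85 mm → contributes +6 727 000 mm⁴
Total I = 19 286 000 mm⁴.
For the y-axis: x̄ = 99 mm.
Repeating about the centroidal y-axis gives I_y = 6 493 140 mm⁴.
Polar second moment: J = I_x + I_y = 25 779 140 mm⁴.

J ≈ 2.5779 × 10⁷ mm⁴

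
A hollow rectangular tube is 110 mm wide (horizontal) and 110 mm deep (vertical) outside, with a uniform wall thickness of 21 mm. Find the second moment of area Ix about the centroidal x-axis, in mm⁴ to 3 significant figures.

Ix ≈ 1.04 × 10⁷ mm⁴

Treat the section as a set of non-overlapping primitives; coordinates are from the bounding-box lower-left.
Outer rectangle: 110 × 110, A = 12 100 mm², y = 55 mm, Ī = 12 200 833 mm⁴.
Inner void (subtracted): 68 × 68, A = 4 624 mm², y = 55 mm, Ī = 1 781 781 mm⁴.
By symmetry the centroid is at mid-height, ȳ = 55 mm.
All pieces are centred on the centroidal x-axis, so I = ΣĪ (holes subtracted) = 10 419 052 mm⁴.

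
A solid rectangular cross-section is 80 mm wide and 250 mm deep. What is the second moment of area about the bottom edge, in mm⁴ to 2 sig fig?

I_base ≈ 4.2 × 10⁸ mm⁴

The section: 80 × 250, A = 20 000 mm², y = 125 mm, Ī = 104 166 667 mm⁴.
Transfer it to the bottom edge using Ī + A·d² with d = y − 0:
  the section: d = 125 mm → contributes +416 666 667 mm⁴
Total I = 416 666 667 mm⁴.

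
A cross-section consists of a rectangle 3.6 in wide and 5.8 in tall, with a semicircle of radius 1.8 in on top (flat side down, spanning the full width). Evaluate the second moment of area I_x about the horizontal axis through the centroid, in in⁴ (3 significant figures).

I_x ≈ 115 in⁴

Split into non-overlapping primitives; take the origin at the lower-left of the bounding box.
Rectangular body: 3.6 × 5.8, A = 20.88 in², y = 2.9 in, Ī = 58.534 in⁴.
Semicircular cap: semicircle r = 1.8, A = 5.0894 in², y = 6.5639 in, Ī = 1.1522 in⁴.
Centroid: ȳ = ΣA·y / ΣA = 3.618 in.
Transfer each piece to the horizontal axis through the centroid using Ī + A·d² with d = y − 3.618:
  rectangular body: d = -0.71805 in → contributes +69.299 in⁴
  semicircular cap: d = 2.9459 in → contributes +45.319 in⁴
Total I = 114.62 in⁴.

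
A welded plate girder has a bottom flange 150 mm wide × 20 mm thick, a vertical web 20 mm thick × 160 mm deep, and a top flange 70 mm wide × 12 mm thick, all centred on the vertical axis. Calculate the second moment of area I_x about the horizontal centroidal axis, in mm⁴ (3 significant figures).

I_x ≈ 3.19 × 10⁷ mm⁴

Split into non-overlapping primitives; take the origin at the lower-left of the bounding box.
Bottom plate: 150 × 20, A = 3 000 mm², y = 10 mm, Ī = 100 000 mm⁴.
Web plate: 20 × 160, A = 3 200 mm², y = 100 mm, Ī = 6 826 667 mm⁴.
Top plate: 70 × 12, A = 840 mm², y = 186 mm, Ī = 10 080 mm⁴.
Centroid: ȳ = ΣA·y / ΣA = 71.909 mm.
Transfer each piece to the horizontal centroidal axis using Ī + A·d² with d = y − 71.909:
  bottom plate: d = -61.909 mm → contributes +11 598 207 mm⁴
  web plate: d = 28.091 mm → contributes +9 351 784 mm⁴
  top plate: d = 114.09 mm → contributes +10 944 138 mm⁴
Total I = 31 894 128 mm⁴.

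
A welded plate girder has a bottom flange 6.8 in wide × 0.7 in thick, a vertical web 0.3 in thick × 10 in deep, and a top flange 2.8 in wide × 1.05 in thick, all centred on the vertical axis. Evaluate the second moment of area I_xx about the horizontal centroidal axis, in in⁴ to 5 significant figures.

I_xx ≈ 243.50 in⁴

Treat the section as a set of non-overlapping primitives; coordinates are from the bounding-box lower-left.
Bottom plate: 6.8 × 0.7, A = 4.76 in², y = 0.35 in, Ī = 0.1943667 in⁴.
Web plate: 0.3 × 10, A = 3 in², y = 5.7 in, Ī = 25 in⁴.
Top plate: 2.8 × 1.05, A = 2.94 in², y = 11.225 in, Ī = 0.2701125 in⁴.
Centroid: ȳ = ΣA·y / ΣA = 4.838084 in.
Transfer each piece to the horizontal centroidal axis using Ī + A·d² with d = y − 4.838084:
  bottom plate: d = -4.488084 in → contributes +96.07457 in⁴
  web plate: d = 0.8619159 in → contributes +27.2287 in⁴
  top plate: d = 6.386916 in → contributes +120.2006 in⁴
Total I = 243.5039 in⁴.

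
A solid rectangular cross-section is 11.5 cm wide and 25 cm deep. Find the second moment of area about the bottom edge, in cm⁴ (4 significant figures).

The section: 11.5 × 25, A = 287.5 cm², y = 12.5 cm, Ī = 14 974 cm⁴.
Transfer it to the base of the section using Ī + A·d² with d = y − 0:
  the section: d = 12.5 cm → contributes +59895.8 cm⁴
Total I = 59895.8 cm⁴.

I_base ≈ 5.990 × 10⁴ cm⁴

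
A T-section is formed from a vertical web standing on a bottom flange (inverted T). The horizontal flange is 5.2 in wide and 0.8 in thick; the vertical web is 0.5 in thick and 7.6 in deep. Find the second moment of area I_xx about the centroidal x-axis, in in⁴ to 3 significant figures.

Break the section into simple shapes (no overlaps), measuring from the bottom-left corner of the bounding box.
Flange: 5.2 × 0.8, A = 4.16 in², y = 0.4 in, Ī = 0.22187 in⁴.
Web: 0.5 × 7.6, A = 3.8 in², y = 4.6 in, Ī = 18.291 in⁴.
Centroid: ȳ = ΣA·y / ΣA = 2.405 in.
Transfer each piece to the centroidal x-axis using Ī + A·d² with d = y − 2.405:
  flange: d = -2.005 in → contributes +16.946 in⁴
  web: d = 2.195 in → contributes +36.599 in⁴
Total I = 53.544 in⁴.

I_xx ≈ 53.5 in⁴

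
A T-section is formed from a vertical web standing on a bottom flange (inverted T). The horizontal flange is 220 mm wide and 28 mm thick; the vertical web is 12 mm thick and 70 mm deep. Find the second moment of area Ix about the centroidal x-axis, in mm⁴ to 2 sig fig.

Decompose the section into non-overlapping parts with the origin at the bottom-left of its bounding rectangle.
Flange: 220 × 28, A = 6 160 mm², y = 14 mm, Ī = 402 453 mm⁴.
Web: 12 × 70, A = 840 mm², y = 63 mm, Ī = 343 000 mm⁴.
Centroid: ȳ = ΣA·y / ΣA = 19.88 mm.
Transfer each piece to the centroidal x-axis using Ī + A·d² with d = y − 19.88:
  flange: d = -5.88 mm → contributes +615 432 mm⁴
  web: d = 43.12 mm → contributes +1 904 841 mm⁴
Total I = 2 520 273 mm⁴.

Ix ≈ 2.5 × 10⁶ mm⁴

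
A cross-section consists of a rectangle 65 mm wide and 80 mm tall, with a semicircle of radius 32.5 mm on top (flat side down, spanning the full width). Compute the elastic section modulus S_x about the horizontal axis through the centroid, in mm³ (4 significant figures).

Decompose the section into non-overlapping parts with the origin at the bottom-left of its bounding rectangle.
Rectangular body: 65 × 80, A = 5 200 mm², y = 40 mm, Ī = 2 773 333 mm⁴.
Semicircular cap: semicircle r = 32.5, A = 1659.15 mm², y = 93.7934 mm, Ī = 122 452 mm⁴.
Centroid: ȳ = ΣA·y / ΣA = 53.012 mm.
Transfer each piece to the horizontal axis through the centroid using Ī + A·d² with d = y − 53.012:
  rectangular body: d = -13.012 mm → contributes +3 653 762 mm⁴
  semicircular cap: d = 40.7814 mm → contributes +2 881 827 mm⁴
Total I = 6 535 588 mm⁴.
Extreme fibre distance c = 59.488 mm; S = I/c = 109 864 mm³.

S_x ≈ 1.099 × 10⁵ mm³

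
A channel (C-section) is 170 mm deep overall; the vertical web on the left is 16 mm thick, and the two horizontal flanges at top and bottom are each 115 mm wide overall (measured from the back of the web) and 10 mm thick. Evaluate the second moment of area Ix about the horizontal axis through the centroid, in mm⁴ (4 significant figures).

Ix ≈ 1.924 × 10⁷ mm⁴

Treat the section as a set of non-overlapping primitives; coordinates are from the bounding-box lower-left.
Web: 16 × 170, A = 2 720 mm², y = 85 mm, Ī = 6 550 667 mm⁴.
Top flange (beyond web): 99 × 10, A = 990 mm², y = 165 mm, Ī = 8 250 mm⁴.
Bottom flange (beyond web): 99 × 10, A = 990 mm², y = 5 mm, Ī = 8 250 mm⁴.
By symmetry the centroid is at mid-height, ȳ = 85 mm.
Transfer each piece to the horizontal axis through the centroid using Ī + A·d² with d = y − 85:
  web: d = 0 mm → contributes +6 550 667 mm⁴
  top flange (beyond web): d = 80 mm → contributes +6 344 250 mm⁴
  bottom flange (beyond web): d = -80 mm → contributes +6 344 250 mm⁴
Total I = 19 239 167 mm⁴.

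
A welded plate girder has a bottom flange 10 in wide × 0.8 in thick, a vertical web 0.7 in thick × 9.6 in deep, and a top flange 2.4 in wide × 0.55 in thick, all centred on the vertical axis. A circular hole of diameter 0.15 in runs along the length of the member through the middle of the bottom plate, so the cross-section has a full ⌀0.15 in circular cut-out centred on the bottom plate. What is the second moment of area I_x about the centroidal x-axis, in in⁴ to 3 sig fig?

I_x ≈ 226 in⁴

Split into non-overlapping primitives; take the origin at the lower-left of the bounding box.
Bottom plate: 10 × 0.8, A = 8 in², y = 0.4 in, Ī = 0.42667 in⁴.
Web plate: 0.7 × 9.6, A = 6.72 in², y = 5.6 in, Ī = 51.61 in⁴.
Top plate: 2.4 × 0.55, A = 1.32 in², y = 10.675 in, Ī = 0.033275 in⁴.
Hole (subtracted): ⌀0.15, A = 0.017671 in², y = 0.4 in, Ī = 0.00002485 in⁴.
Centroid: ȳ = ΣA·y / ΣA = 3.4275 in.
Transfer each piece to the centroidal x-axis using Ī + A·d² with d = y − 3.4275:
  bottom plate: d = -3.0275 in → contributes +73.751 in⁴
  web plate: d = 2.1725 in → contributes +83.327 in⁴
  top plate: d = 7.2475 in → contributes +69.369 in⁴
  hole: d = -3.0275 in → contributes −0.16199 in⁴
Total I = 226.29 in⁴.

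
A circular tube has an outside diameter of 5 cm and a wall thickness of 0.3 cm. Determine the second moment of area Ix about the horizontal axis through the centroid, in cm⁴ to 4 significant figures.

Break the section into simple shapes (no overlaps), measuring from the bottom-left corner of the bounding box.
Outer circle: ⌀5, A = 19.635 cm², y = 2.5 cm, Ī = 30.6796 cm⁴.
Bore (subtracted): ⌀4.4, A = 15.2053 cm², y = 2.5 cm, Ī = 18.3984 cm⁴.
By symmetry the centroid is at mid-height, ȳ = 2.5 cm.
All pieces are centred on the horizontal axis through the centroid, so I = ΣĪ (holes subtracted) = 12.2812 cm⁴.

Ix ≈ 12.28 cm⁴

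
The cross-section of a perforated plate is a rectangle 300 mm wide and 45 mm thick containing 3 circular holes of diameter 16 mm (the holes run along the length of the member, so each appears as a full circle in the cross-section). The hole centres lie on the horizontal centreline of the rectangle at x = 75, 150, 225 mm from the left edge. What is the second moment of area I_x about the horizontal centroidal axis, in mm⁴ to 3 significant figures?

I_x ≈ 2.27 × 10⁶ mm⁴

Decompose the section into non-overlapping parts with the origin at the bottom-left of its bounding rectangle.
Plate: 300 × 45, A = 13 500 mm², y = 22.5 mm, Ī = 2 278 125 mm⁴.
Hole 1 (subtracted): ⌀16, A = 201.06 mm², y = 22.5 mm, Ī = 3 217 mm⁴.
Hole 2 (subtracted): ⌀16, A = 201.06 mm², y = 22.5 mm, Ī = 3 217 mm⁴.
Hole 3 (subtracted): ⌀16, A = 201.06 mm², y = 22.5 mm, Ī = 3 217 mm⁴.
By symmetry the centroid is at mid-height, ȳ = 22.5 mm.
All pieces are centred on the horizontal centroidal axis, so I = ΣĪ (holes subtracted) = 2 268 474 mm⁴.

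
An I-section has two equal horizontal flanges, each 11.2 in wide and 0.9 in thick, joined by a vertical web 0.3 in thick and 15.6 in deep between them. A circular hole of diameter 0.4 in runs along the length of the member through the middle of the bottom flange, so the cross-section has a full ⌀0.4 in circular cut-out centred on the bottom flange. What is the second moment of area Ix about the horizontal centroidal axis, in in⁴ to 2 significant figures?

Ix ≈ 1500 in⁴

Split into non-overlapping primitives; take the origin at the lower-left of the bounding box.
Bottom flange: 11.2 × 0.9, A = 10.08 in², y = 0.45 in, Ī = 0.6804 in⁴.
Web: 0.3 × 15.6, A = 4.68 in², y = 8.7 in, Ī = 94.91 in⁴.
Top flange: 11.2 × 0.9, A = 10.08 in², y = 16.95 in, Ī = 0.6804 in⁴.
Hole (subtracted): ⌀0.4, A = 0.1257 in², y = 0.45 in, Ī = 0.001257 in⁴.
Centroid: ȳ = ΣA·y / ΣA = 8.742 in.
Transfer each piece to the horizontal centroidal axis using Ī + A·d² with d = y − 8.742:
  bottom flange: d = -8.292 in → contributes +693.7 in⁴
  web: d = -0.04195 in → contributes +94.92 in⁴
  top flange: d = 8.208 in → contributes +679.8 in⁴
  hole: d = -8.292 in → contributes −8.641 in⁴
Total I = 1 460 in⁴.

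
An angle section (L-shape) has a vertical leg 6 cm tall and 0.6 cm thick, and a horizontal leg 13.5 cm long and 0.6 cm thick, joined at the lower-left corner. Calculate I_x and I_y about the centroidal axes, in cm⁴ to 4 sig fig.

Break the section into simple shapes (no overlaps), measuring from the bottom-left corner of the bounding box.
Vertical leg: 0.6 × 6, A = 3.6 cm², y = 3 cm, Ī = 10.8 cm⁴.
Horizontal leg (remainder): 12.9 × 0.6, A = 7.74 cm², y = 0.3 cm, Ī = 0.2322 cm⁴.
Centroid: ȳ = ΣA·y / ΣA = 1.15714 cm.
Transfer each piece to the centroidal x-axis using Ī + A·d² with d = y − 1.15714:
  vertical leg: d = 1.84286 cm → contributes +23.026 cm⁴
  horizontal leg (remainder): d = -0.857143 cm → contributes +5.91873 cm⁴
Total I = 28.9448 cm⁴.
For the y-axis: x̄ = 4.90714 cm.
Repeating about the centroidal y-axis gives I_y = 219.396 cm⁴.

I_x ≈ 28.94 cm⁴, I_y ≈ 219.4 cm⁴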